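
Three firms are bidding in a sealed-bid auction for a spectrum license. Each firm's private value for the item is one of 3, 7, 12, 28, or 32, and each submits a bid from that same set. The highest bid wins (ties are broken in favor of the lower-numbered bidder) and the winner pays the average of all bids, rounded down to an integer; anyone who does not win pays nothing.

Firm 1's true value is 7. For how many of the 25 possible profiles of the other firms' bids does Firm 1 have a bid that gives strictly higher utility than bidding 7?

1

Others bid (3, 3): truth gives 3; bid 3 gives 4 > 3. Violating.
Others bid (3, 7): truth gives 2; no alternative beats it.
Others bid (3, 12): truth gives 0; no alternative beats it.
(Checking all 25 profiles: 1 has a profitable deviation, 24 do not.)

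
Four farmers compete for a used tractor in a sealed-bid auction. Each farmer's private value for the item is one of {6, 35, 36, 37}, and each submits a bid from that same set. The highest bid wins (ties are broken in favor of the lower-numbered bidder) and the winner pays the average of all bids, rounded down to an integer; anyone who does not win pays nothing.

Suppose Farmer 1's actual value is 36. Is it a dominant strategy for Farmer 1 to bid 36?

No

Consider the case where Farmer 2 bids 6, Farmer 3 bids 6 and Farmer 4 bids 6.
Truthful bid 36: wins, pays 13, utility 36 - 13 = 23.
Bid 6 instead: wins, pays 6, utility 36 - 6 = 30.
Since 30 > 23, bidding 6 is strictly better here, so truthful bidding is not dominant.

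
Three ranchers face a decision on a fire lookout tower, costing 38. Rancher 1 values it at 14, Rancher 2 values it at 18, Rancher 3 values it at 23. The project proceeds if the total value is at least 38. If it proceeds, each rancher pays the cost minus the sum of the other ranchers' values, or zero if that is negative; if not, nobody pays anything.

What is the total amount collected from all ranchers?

7

Total value 55 ≥ cost 38, so it is built.
Rancher 1: others sum to 41; max(0, 38 - 41) = 0.
Rancher 2: others sum to 37; max(0, 38 - 37) = 1.
Rancher 3: others sum to 32; max(0, 38 - 32) = 6.
Total collected = 0 + 1 + 6 = 7.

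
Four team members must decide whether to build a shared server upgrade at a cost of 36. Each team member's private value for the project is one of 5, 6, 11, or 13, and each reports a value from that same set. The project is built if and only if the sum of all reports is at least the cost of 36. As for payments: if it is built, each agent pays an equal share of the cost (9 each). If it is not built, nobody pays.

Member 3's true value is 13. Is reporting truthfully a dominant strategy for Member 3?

Check each profile of the others' reports and compare truth against every alternative report.
Others report (5, 5, 13): truth gives 4, best alternative gives 0.
Others report (5, 6, 13): truth gives 4, best alternative gives 0.
Others report (5, 13, 5): truth gives 4, best alternative gives 0.
Others report (5, 13, 6): truth gives 4, best alternative gives 0.
Others report (6, 5, 13): truth gives 4, best alternative gives 0.
Others report (6, 6, 11): truth gives 4, best alternative gives 0.
(Remaining 58 profiles checked similarly; truth is weakly best in each.)
In every case the truthful report is at least as good as any alternative, so it is a dominant strategy.

Yes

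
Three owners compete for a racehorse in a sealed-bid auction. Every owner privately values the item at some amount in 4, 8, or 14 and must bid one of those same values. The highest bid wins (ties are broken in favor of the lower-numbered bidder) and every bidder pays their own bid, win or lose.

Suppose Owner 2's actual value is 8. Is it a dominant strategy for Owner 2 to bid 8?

Consider the case where Owner 1 bids 4 and Owner 3 bids 14.
Truthful bid 8: loses but pays 8, utility -8.
Bid 4 instead: loses but pays 4, utility -4.
Since -4 > -8, bidding 4 is strictly better here, so truthful bidding is not dominant.

No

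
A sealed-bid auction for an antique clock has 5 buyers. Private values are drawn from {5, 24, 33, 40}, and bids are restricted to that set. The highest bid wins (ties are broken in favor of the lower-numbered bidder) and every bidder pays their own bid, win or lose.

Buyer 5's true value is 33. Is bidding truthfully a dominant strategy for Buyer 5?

No

Consider the case where Buyer 1 bids 5, Buyer 2 bids 5, Buyer 3 bids 5 and Buyer 4 bids 5.
Truthful bid 33: wins, pays 33, utility 33 - 33 = 0.
Bid 24 instead: wins, pays 24, utility 33 - 24 = 9.
Since 9 > 0, bidding 24 is strictly better here, so truthful bidding is not dominant.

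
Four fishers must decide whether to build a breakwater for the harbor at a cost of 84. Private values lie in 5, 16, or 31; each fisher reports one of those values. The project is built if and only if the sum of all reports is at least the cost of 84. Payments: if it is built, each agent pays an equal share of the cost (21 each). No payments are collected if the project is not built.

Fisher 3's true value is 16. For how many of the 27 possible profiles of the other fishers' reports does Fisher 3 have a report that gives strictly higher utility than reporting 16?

Others report (16, 31, 31): truth gives -5; report 5 gives 0 > -5. Violating.
Others report (31, 16, 31): truth gives -5; report 5 gives 0 > -5. Violating.
Others report (31, 31, 16): truth gives -5; report 5 gives 0 > -5. Violating.
Others report (5, 5, 5): truth gives 0; no alternative beats it.
Others report (5, 5, 16): truth gives 0; no alternative beats it.
(Checking all 27 profiles: 3 have a profitable deviation, 24 do not.)

3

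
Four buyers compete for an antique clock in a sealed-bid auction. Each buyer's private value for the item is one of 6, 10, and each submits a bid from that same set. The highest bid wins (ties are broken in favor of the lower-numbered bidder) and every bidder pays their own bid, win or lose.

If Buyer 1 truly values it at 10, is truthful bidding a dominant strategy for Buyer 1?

No

Consider the case where Buyer 2 bids 6, Buyer 3 bids 6 and Buyer 4 bids 6.
Truthful bid 10: wins, pays 10, utility 10 - 10 = 0.
Bid 6 instead: wins, pays 6, utility 10 - 6 = 4.
Since 4 > 0, bidding 6 is strictly better here, so truthful bidding is not dominant.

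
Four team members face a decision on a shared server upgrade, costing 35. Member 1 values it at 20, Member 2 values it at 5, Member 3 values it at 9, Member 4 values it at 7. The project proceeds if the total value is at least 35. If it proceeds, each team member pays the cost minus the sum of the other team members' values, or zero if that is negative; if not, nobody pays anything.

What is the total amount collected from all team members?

Total value 41 ≥ cost 35, so it is built.
Member 1: others sum to 21; max(0, 35 - 21) = 14.
Member 2: others sum to 36; max(0, 35 - 36) = 0.
Member 3: others sum to 32; max(0, 35 - 32) = 3.
Member 4: others sum to 34; max(0, 35 - 34) = 1.
Total collected = 14 + 0 + 3 + 1 = 18.

18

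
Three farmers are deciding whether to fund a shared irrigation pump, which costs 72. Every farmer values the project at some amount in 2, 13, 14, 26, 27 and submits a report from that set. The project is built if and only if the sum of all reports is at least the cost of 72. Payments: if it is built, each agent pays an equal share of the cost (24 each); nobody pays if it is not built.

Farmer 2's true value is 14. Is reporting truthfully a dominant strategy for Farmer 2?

Yes

Check each profile of the others' reports and compare truth against every alternative report.
Others report (2, 2): truth gives 0, best alternative gives 0.
Others report (2, 13): truth gives 0, best alternative gives 0.
Others report (2, 14): truth gives 0, best alternative gives 0.
Others report (2, 26): truth gives 0, best alternative gives 0.
Others report (2, 27): truth gives 0, best alternative gives 0.
Others report (13, 2): truth gives 0, best alternative gives 0.
(Remaining 19 profiles checked similarly; truth is weakly best in each.)
In every case the truthful report is at least as good as any alternative, so it is a dominant strategy.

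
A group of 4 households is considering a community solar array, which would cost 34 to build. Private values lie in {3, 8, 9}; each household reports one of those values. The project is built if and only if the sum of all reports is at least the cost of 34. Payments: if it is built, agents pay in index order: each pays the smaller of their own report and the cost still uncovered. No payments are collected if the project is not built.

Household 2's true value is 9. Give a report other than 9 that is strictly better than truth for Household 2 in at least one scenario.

Suppose Household 1 reports 8, Household 3 reports 9 and Household 4 reports 9.
Report 9: project built, pays 9, utility 9 - 9 = 0.
Report 8: project built, pays 8, utility 9 - 8 = 1.
So reporting 8 beats truth here (1 > 0).

8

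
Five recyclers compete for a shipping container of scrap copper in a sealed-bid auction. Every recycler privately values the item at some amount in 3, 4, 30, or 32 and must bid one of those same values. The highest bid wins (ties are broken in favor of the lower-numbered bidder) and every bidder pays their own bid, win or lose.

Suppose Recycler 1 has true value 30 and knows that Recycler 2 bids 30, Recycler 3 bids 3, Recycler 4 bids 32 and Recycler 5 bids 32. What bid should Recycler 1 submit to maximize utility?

Bid 3: loses but pays 3, utility -3.
Bid 4: loses but pays 4, utility -4.
Bid 30: loses but pays 30, utility -30.
Bid 32: wins, pays 32, utility 30 - 32 = -2.
The best choice is 32 with utility -2.

32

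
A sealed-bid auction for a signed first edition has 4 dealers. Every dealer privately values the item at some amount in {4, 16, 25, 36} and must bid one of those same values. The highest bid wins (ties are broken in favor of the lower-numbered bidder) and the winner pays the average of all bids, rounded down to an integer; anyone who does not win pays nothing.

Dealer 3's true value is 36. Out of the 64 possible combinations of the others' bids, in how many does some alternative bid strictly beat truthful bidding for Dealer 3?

Others bid (4, 4, 4): truth gives 24; bid 16 gives 29 > 24. Violating.
Others bid (4, 4, 16): truth gives 21; bid 16 gives 26 > 21. Violating.
Others bid (4, 4, 25): truth gives 19; bid 25 gives 22 > 19. Violating.
Others bid (4, 16, 4): truth gives 21; bid 25 gives 24 > 21. Violating.
Others bid (4, 4, 36): truth gives 16; no alternative beats it.
Others bid (4, 16, 36): truth gives 13; no alternative beats it.
(Checking all 64 profiles: 12 have a profitable deviation, 52 do not.)

12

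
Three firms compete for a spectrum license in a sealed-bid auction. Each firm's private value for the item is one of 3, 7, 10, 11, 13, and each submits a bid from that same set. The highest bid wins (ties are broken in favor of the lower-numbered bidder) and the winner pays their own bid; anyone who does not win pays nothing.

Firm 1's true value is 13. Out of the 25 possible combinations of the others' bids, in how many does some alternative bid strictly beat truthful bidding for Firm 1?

Others bid (3, 3): truth gives 0; bid 3 gives 10 > 0. Violating.
Others bid (3, 7): truth gives 0; bid 7 gives 6 > 0. Violating.
Others bid (3, 10): truth gives 0; bid 10 gives 3 > 0. Violating.
Others bid (3, 11): truth gives 0; bid 11 gives 2 > 0. Violating.
Others bid (3, 13): truth gives 0; no alternative beats it.
Others bid (7, 13): truth gives 0; no alternative beats it.
(Checking all 25 profiles: 16 have a profitable deviation, 9 do not.)

16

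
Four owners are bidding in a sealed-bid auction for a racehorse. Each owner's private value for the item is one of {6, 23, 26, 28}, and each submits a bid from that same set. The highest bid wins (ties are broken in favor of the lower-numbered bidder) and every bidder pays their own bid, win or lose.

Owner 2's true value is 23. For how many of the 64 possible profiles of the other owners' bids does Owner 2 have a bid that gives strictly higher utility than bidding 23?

Others bid (6, 6, 26): truth gives -23; bid 26 gives -3 > -23. Violating.
Others bid (6, 6, 28): truth gives -23; bid 28 gives -5 > -23. Violating.
Others bid (6, 23, 26): truth gives -23; bid 26 gives -3 > -23. Violating.
Others bid (6, 23, 28): truth gives -23; bid 28 gives -5 > -23. Violating.
Others bid (6, 6, 6): truth gives 0; no alternative beats it.
Others bid (6, 6, 23): truth gives 0; no alternative beats it.
(Checking all 64 profiles: 60 have a profitable deviation, 4 do not.)

60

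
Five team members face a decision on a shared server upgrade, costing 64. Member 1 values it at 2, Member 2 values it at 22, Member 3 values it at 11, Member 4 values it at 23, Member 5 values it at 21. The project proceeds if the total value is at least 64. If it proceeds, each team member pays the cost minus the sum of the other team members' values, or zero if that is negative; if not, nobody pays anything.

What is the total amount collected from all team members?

Total value 79 ≥ cost 64, so it is built.
Member 1: others sum to 77; max(0, 64 - 77) = 0.
Member 2: others sum to 57; max(0, 64 - 57) = 7.
Member 3: others sum to 68; max(0, 64 - 68) = 0.
Member 4: others sum to 56; max(0, 64 - 56) = 8.
Member 5: others sum to 58; max(0, 64 - 58) = 6.
Total collected = 0 + 7 + 0 + 8 + 6 = 21.

21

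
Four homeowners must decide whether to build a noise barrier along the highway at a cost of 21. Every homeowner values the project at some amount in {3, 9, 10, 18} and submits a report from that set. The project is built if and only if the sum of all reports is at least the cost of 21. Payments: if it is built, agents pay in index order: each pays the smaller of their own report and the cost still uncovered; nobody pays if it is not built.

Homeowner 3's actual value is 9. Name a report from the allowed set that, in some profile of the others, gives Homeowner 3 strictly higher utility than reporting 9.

Suppose Homeowner 1 reports 3, Homeowner 2 reports 3 and Homeowner 4 reports 18.
Report 9: project built, pays 9, utility 9 - 9 = 0.
Report 3: project built, pays 3, utility 9 - 3 = 6.
So reporting 3 beats truth here (6 > 0).

3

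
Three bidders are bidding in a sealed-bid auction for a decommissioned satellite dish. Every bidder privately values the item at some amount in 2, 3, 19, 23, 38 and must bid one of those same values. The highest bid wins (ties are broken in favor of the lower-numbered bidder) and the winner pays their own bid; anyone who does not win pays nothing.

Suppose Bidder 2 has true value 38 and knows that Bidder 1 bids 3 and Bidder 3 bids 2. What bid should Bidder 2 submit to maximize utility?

19

Bid 2: loses, pays 0, utility 0.
Bid 3: loses, pays 0, utility 0.
Bid 19: wins, pays 19, utility 38 - 19 = 19.
Bid 23: wins, pays 23, utility 38 - 23 = 15.
Bid 38: wins, pays 38, utility 38 - 38 = 0.
The best choice is 19 with utility 19.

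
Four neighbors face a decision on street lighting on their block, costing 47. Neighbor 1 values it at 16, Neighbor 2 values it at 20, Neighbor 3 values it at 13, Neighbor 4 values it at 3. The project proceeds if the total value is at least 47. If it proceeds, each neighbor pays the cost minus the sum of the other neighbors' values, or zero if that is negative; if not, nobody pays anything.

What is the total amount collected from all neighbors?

Total value 52 ≥ cost 47, so it is built.
Neighbor 1: others sum to 36; max(0, 47 - 36) = 11.
Neighbor 2: others sum to 32; max(0, 47 - 32) = 15.
Neighbor 3: others sum to 39; max(0, 47 - 39) = 8.
Neighbor 4: others sum to 49; max(0, 47 - 49) = 0.
Total collected = 11 + 15 + 8 + 0 = 34.

34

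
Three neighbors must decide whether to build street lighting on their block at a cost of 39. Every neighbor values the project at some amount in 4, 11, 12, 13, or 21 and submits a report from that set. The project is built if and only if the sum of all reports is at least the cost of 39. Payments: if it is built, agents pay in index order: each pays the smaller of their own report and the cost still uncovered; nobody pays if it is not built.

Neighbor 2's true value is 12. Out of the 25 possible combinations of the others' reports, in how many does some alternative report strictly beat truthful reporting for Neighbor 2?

Others report (11, 21): truth gives 0; report 11 gives 1 > 0. Violating.
Others report (12, 21): truth gives 0; report 11 gives 1 > 0. Violating.
Others report (13, 21): truth gives 0; report 11 gives 1 > 0. Violating.
Others report (21, 11): truth gives 0; report 11 gives 1 > 0. Violating.
Others report (4, 4): truth gives 0; no alternative beats it.
Others report (4, 11): truth gives 0; no alternative beats it.
(Checking all 25 profiles: 7 have a profitable deviation, 18 do not.)

7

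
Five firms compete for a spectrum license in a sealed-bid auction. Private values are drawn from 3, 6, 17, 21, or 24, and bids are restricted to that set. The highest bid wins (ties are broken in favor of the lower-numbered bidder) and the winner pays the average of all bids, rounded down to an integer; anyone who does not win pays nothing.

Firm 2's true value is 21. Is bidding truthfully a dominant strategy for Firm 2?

Consider the case where Firm 1 bids 3, Firm 3 bids 3, Firm 4 bids 3 and Firm 5 bids 3.
Truthful bid 21: wins, pays 6, utility 21 - 6 = 15.
Bid 6 instead: wins, pays 3, utility 21 - 3 = 18.
Since 18 > 15, bidding 6 is strictly better here, so truthful bidding is not dominant.

No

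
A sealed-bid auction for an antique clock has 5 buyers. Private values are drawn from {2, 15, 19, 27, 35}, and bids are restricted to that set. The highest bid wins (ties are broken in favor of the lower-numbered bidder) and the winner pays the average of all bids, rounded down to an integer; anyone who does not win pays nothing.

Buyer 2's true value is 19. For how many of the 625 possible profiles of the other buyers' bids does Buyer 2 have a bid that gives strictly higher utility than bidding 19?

Others bid (2, 2, 2, 2): truth gives 14; bid 15 gives 15 > 14. Violating.
Others bid (2, 2, 2, 15): truth gives 11; bid 15 gives 12 > 11. Violating.
Others bid (2, 2, 2, 27): truth gives 0; bid 27 gives 7 > 0. Violating.
Others bid (2, 2, 2, 35): truth gives 0; bid 35 gives 4 > 0. Violating.
Others bid (2, 2, 2, 19): truth gives 11; no alternative beats it.
Others bid (2, 2, 15, 19): truth gives 8; no alternative beats it.
(Checking all 625 profiles: 122 have a profitable deviation, 503 do not.)

122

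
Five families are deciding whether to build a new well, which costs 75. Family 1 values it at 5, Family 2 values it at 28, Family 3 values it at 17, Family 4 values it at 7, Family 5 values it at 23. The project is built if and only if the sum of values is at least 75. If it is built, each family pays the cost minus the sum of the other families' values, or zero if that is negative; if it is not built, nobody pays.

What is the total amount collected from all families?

Total value 80 ≥ cost 75, so it is built.
Family 1: others sum to 75; max(0, 75 - 75) = 0.
Family 2: others sum to 52; max(0, 75 - 52) = 23.
Family 3: others sum to 63; max(0, 75 - 63) = 12.
Family 4: others sum to 73; max(0, 75 - 73) = 2.
Family 5: others sum to 57; max(0, 75 - 57) = 18.
Total collected = 0 + 23 + 12 + 2 + 18 = 55.

55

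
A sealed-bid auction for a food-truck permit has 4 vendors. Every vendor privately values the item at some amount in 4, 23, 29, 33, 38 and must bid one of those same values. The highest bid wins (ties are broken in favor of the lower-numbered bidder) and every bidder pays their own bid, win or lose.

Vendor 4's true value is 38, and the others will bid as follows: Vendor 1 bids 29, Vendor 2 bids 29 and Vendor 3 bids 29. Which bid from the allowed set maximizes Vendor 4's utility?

Bid 4: loses but pays 4, utility -4.
Bid 23: loses but pays 23, utility -23.
Bid 29: loses but pays 29, utility -29.
Bid 33: wins, pays 33, utility 38 - 33 = 5.
Bid 38: wins, pays 38, utility 38 - 38 = 0.
The best choice is 33 with utility 5.

33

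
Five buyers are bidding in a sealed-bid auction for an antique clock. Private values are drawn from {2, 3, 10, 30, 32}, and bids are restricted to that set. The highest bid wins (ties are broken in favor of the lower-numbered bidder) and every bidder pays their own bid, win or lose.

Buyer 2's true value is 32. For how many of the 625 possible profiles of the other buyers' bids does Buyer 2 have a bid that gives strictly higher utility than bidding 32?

Others bid (2, 2, 2, 2): truth gives 0; bid 3 gives 29 > 0. Violating.
Others bid (2, 2, 2, 3): truth gives 0; bid 3 gives 29 > 0. Violating.
Others bid (2, 2, 2, 10): truth gives 0; bid 10 gives 22 > 0. Violating.
Others bid (2, 2, 2, 30): truth gives 0; bid 30 gives 2 > 0. Violating.
Others bid (2, 2, 2, 32): truth gives 0; no alternative beats it.
Others bid (2, 2, 3, 32): truth gives 0; no alternative beats it.
(Checking all 625 profiles: 317 have a profitable deviation, 308 do not.)

317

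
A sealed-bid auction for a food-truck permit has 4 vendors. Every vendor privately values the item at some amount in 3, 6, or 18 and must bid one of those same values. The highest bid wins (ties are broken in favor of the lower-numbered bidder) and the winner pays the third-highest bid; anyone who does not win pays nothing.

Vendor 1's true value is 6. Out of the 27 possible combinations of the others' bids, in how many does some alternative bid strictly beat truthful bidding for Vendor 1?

Others bid (3, 3, 18): truth gives 0; bid 18 gives 3 > 0. Violating.
Others bid (3, 18, 3): truth gives 0; bid 18 gives 3 > 0. Violating.
Others bid (18, 3, 3): truth gives 0; bid 18 gives 3 > 0. Violating.
Others bid (3, 3, 3): truth gives 3; no alternative beats it.
Others bid (3, 3, 6): truth gives 3; no alternative beats it.
(Checking all 27 profiles: 3 have a profitable deviation, 24 do not.)

3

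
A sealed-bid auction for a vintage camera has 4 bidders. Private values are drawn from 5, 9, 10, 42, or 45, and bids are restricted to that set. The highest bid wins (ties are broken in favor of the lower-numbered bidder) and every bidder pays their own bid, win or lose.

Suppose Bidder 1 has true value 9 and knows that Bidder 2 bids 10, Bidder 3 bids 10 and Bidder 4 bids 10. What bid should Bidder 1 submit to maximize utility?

10

Bid 5: loses but pays 5, utility -5.
Bid 9: loses but pays 9, utility -9.
Bid 10: wins, pays 10, utility 9 - 10 = -1.
Bid 42: wins, pays 42, utility 9 - 42 = -33.
Bid 45: wins, pays 45, utility 9 - 45 = -36.
The best choice is 10 with utility -1.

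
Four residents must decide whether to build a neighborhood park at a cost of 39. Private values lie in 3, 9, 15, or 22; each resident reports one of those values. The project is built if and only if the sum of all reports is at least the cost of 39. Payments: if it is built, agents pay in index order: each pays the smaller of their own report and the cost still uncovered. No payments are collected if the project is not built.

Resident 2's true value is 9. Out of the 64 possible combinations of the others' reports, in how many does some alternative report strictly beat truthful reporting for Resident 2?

32

Others report (3, 15, 22): truth gives 0; report 3 gives 6 > 0. Violating.
Others report (3, 22, 15): truth gives 0; report 3 gives 6 > 0. Violating.
Others report (3, 22, 22): truth gives 0; report 3 gives 6 > 0. Violating.
Others report (9, 9, 22): truth gives 0; report 3 gives 6 > 0. Violating.
Others report (3, 3, 3): truth gives 0; no alternative beats it.
Others report (3, 3, 9): truth gives 0; no alternative beats it.
(Checking all 64 profiles: 32 have a profitable deviation, 32 do not.)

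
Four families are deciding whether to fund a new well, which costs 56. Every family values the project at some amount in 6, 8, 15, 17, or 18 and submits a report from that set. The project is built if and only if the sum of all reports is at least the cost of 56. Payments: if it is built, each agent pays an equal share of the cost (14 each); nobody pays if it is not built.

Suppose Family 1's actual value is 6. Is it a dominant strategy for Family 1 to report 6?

Yes

Check each profile of the others' reports and compare truth against every alternative report.
Others report (15, 15, 18): truth gives 0, best alternative gives -8.
Others report (15, 17, 17): truth gives 0, best alternative gives -8.
Others report (15, 18, 15): truth gives 0, best alternative gives -8.
Others report (17, 15, 17): truth gives 0, best alternative gives -8.
Others report (17, 17, 15): truth gives 0, best alternative gives -8.
Others report (18, 15, 15): truth gives 0, best alternative gives -8.
(Remaining 119 profiles checked similarly; truth is weakly best in each.)
In every case the truthful report is at least as good as any alternative, so it is a dominant strategy.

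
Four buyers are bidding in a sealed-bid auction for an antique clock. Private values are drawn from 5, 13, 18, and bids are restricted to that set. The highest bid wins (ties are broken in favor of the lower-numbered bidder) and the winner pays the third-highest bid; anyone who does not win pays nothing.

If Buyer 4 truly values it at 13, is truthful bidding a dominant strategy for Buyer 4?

No

Consider the case where Buyer 1 bids 5, Buyer 2 bids 5 and Buyer 3 bids 13.
Truthful bid 13: loses, pays 0, utility 0.
Bid 18 instead: wins, pays 5, utility 13 - 5 = 8.
Since 8 > 0, bidding 18 is strictly better here, so truthful bidding is not dominant.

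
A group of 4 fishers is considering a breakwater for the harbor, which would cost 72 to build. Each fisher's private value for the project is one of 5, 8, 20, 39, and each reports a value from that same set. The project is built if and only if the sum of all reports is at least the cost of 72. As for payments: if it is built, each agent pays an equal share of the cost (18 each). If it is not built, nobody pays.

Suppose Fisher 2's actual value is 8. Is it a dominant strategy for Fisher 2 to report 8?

Consider the case where Fisher 1 reports 5, Fisher 3 reports 20 and Fisher 4 reports 39.
Truthful report 8: project built, pays 18, utility 8 - 18 = -10.
Report 5 instead: project not built, utility 0.
Since 0 > -10, reporting 5 is strictly better here, so truthful reporting is not dominant.

No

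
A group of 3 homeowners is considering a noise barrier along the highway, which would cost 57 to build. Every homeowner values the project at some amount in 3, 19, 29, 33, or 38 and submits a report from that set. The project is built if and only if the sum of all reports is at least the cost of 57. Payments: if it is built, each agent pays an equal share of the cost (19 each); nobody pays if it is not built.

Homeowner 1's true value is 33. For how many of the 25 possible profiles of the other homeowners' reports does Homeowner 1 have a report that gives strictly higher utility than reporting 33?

2

Others report (3, 19): truth gives 0; report 38 gives 14 > 0. Violating.
Others report (19, 3): truth gives 0; report 38 gives 14 > 0. Violating.
Others report (3, 3): truth gives 0; no alternative beats it.
Others report (3, 29): truth gives 14; no alternative beats it.
(Checking all 25 profiles: 2 have a profitable deviation, 23 do not.)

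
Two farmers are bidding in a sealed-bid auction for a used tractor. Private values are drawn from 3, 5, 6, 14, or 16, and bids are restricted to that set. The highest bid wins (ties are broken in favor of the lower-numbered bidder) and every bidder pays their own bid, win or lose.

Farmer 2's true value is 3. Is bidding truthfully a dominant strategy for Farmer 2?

Consider the case where Farmer 1 bids 3.
Truthful bid 3: loses but pays 3, utility -3.
Bid 5 instead: wins, pays 5, utility 3 - 5 = -2.
Since -2 > -3, bidding 5 is strictly better here, so truthful bidding is not dominant.

No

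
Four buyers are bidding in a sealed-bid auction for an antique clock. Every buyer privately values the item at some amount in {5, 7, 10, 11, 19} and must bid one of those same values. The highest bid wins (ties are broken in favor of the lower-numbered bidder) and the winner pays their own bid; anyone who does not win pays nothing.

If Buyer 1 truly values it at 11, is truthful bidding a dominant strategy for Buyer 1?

Consider the case where Buyer 2 bids 5, Buyer 3 bids 5 and Buyer 4 bids 5.
Truthful bid 11: wins, pays 11, utility 11 - 11 = 0.
Bid 5 instead: wins, pays 5, utility 11 - 5 = 6.
Since 6 > 0, bidding 5 is strictly better here, so truthful bidding is not dominant.

No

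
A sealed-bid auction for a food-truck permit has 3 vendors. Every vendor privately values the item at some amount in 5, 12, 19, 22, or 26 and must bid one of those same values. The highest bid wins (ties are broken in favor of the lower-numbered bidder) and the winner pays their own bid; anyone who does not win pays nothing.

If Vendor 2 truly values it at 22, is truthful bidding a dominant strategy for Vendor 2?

Consider the case where Vendor 1 bids 5 and Vendor 3 bids 5.
Truthful bid 22: wins, pays 22, utility 22 - 22 = 0.
Bid 12 instead: wins, pays 12, utility 22 - 12 = 10.
Since 10 > 0, bidding 12 is strictly better here, so truthful bidding is not dominant.

No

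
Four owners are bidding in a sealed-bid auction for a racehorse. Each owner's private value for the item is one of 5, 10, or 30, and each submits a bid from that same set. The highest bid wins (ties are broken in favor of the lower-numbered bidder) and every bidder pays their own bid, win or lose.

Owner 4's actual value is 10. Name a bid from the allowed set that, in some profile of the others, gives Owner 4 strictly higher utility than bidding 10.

Suppose Owner 1 bids 5, Owner 2 bids 5 and Owner 3 bids 10.
Bid 10: loses but pays 10, utility -10.
Bid 5: loses but pays 5, utility -5.
So bidding 5 beats truth here (-5 > -10).

5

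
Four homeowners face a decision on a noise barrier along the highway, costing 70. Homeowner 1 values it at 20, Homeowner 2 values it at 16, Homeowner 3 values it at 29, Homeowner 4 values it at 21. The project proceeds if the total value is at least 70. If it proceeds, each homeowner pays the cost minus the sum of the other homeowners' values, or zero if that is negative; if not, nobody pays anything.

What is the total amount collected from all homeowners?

Total value 86 ≥ cost 70, so it is built.
Homeowner 1: others sum to 66; max(0, 70 - 66) = 4.
Homeowner 2: others sum to 70; max(0, 70 - 70) = 0.
Homeowner 3: others sum to 57; max(0, 70 - 57) = 13.
Homeowner 4: others sum to 65; max(0, 70 - 65) = 5.
Total collected = 4 + 0 + 13 + 5 = 22.

22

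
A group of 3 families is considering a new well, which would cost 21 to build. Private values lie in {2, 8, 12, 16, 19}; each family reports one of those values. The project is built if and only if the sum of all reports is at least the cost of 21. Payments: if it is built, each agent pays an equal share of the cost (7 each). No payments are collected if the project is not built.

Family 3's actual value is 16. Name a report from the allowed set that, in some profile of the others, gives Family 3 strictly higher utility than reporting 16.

19

Suppose Family 1 reports 2 and Family 2 reports 2.
Report 16: project not built, utility 0.
Report 19: project built, pays 7, utility 16 - 7 = 9.
So reporting 19 beats truth here (9 > 0).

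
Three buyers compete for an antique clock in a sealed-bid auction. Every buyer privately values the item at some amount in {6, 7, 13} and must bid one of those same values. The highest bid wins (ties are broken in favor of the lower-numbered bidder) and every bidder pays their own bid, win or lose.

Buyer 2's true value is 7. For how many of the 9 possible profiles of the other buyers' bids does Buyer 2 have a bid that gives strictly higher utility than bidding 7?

Others bid (6, 13): truth gives -7; bid 6 gives -6 > -7. Violating.
Others bid (7, 6): truth gives -7; bid 6 gives -6 > -7. Violating.
Others bid (7, 7): truth gives -7; bid 6 gives -6 > -7. Violating.
Others bid (7, 13): truth gives -7; bid 6 gives -6 > -7. Violating.
Others bid (6, 6): truth gives 0; no alternative beats it.
Others bid (6, 7): truth gives 0; no alternative beats it.
(Checking all 9 profiles: 7 have a profitable deviation, 2 do not.)

7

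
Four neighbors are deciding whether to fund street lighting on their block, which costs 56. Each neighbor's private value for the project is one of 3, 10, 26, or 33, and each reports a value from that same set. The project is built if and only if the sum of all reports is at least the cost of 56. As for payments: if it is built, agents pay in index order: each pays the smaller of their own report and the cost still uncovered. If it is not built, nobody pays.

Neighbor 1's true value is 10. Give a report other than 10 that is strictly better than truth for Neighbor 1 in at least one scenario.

Suppose Neighbor 2 reports 3, Neighbor 3 reports 26 and Neighbor 4 reports 26.
Report 10: project built, pays 10, utility 10 - 10 = 0.
Report 3: project built, pays 3, utility 10 - 3 = 7.
So reporting 3 beats truth here (7 > 0).

3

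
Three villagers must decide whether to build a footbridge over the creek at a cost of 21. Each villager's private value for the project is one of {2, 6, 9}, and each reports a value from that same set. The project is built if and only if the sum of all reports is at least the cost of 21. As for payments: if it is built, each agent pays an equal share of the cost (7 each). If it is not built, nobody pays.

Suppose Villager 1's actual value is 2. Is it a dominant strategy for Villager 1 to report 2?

Check each profile of the others' reports and compare truth against every alternative report.
Others report (6, 9): truth gives 0, best alternative gives -5.
Others report (9, 6): truth gives 0, best alternative gives -5.
Others report (9, 9): truth gives 0, best alternative gives -5.
Others report (2, 2): truth gives 0, best alternative gives 0.
Others report (2, 6): truth gives 0, best alternative gives 0.
Others report (2, 9): truth gives 0, best alternative gives 0.
(Remaining 3 profiles checked similarly; truth is weakly best in each.)
In every case the truthful report is at least as good as any alternative, so it is a dominant strategy.

Yes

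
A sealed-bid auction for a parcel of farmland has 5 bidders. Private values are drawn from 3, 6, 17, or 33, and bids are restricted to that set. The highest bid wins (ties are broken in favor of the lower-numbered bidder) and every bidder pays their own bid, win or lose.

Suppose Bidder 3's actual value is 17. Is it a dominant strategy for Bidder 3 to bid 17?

Consider the case where Bidder 1 bids 3, Bidder 2 bids 3, Bidder 4 bids 3 and Bidder 5 bids 3.
Truthful bid 17: wins, pays 17, utility 17 - 17 = 0.
Bid 6 instead: wins, pays 6, utility 17 - 6 = 11.
Since 11 > 0, bidding 6 is strictly better here, so truthful bidding is not dominant.

No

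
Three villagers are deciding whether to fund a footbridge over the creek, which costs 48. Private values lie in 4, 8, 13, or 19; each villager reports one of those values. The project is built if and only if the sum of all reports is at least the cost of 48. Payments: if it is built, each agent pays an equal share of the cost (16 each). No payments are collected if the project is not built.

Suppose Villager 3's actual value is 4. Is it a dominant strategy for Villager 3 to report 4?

Yes

Check each profile of the others' reports and compare truth against every alternative report.
Others report (4, 4): truth gives 0, best alternative gives 0.
Others report (4, 8): truth gives 0, best alternative gives 0.
Others report (4, 13): truth gives 0, best alternative gives 0.
Others report (4, 19): truth gives 0, best alternative gives 0.
Others report (8, 4): truth gives 0, best alternative gives 0.
Others report (8, 8): truth gives 0, best alternative gives 0.
(Remaining 10 profiles checked similarly; truth is weakly best in each.)
In every case the truthful report is at least as good as any alternative, so it is a dominant strategy.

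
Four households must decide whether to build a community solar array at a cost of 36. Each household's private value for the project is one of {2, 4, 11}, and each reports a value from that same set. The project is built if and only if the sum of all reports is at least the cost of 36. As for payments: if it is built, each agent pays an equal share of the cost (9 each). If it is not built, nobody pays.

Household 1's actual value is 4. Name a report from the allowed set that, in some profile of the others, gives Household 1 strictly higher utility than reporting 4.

Suppose Household 2 reports 11, Household 3 reports 11 and Household 4 reports 11.
Report 4: project built, pays 9, utility 4 - 9 = -5.
Report 2: project not built, utility 0.
So reporting 2 beats truth here (0 > -5).

2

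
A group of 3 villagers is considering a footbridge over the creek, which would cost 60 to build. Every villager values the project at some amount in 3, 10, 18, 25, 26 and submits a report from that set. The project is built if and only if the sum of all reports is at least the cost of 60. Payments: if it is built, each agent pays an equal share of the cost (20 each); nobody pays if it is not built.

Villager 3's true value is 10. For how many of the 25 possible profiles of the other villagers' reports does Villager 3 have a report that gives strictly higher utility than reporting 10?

Others report (25, 25): truth gives -10; report 3 gives 0 > -10. Violating.
Others report (25, 26): truth gives -10; report 3 gives 0 > -10. Violating.
Others report (26, 25): truth gives -10; report 3 gives 0 > -10. Violating.
Others report (26, 26): truth gives -10; report 3 gives 0 > -10. Violating.
Others report (3, 3): truth gives 0; no alternative beats it.
Others report (3, 10): truth gives 0; no alternative beats it.
(Checking all 25 profiles: 4 have a profitable deviation, 21 do not.)

4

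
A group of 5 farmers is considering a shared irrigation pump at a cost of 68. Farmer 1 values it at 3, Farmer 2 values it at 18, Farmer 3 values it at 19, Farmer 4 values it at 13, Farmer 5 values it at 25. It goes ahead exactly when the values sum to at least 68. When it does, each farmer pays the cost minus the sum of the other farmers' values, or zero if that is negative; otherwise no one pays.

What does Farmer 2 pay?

Total value 78 ≥ cost 68, so the project is built.
The other farmers' values sum to 60.
Cost minus that sum is 68 - 60 = 8.

8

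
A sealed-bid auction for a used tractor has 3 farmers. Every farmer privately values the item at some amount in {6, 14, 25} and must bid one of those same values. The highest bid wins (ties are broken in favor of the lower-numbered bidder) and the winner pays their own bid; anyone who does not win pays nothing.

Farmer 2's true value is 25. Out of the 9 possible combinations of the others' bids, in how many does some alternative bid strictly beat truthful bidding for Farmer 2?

Others bid (6, 6): truth gives 0; bid 14 gives 11 > 0. Violating.
Others bid (6, 14): truth gives 0; bid 14 gives 11 > 0. Violating.
Others bid (6, 25): truth gives 0; no alternative beats it.
Others bid (14, 6): truth gives 0; no alternative beats it.
(Checking all 9 profiles: 2 have a profitable deviation, 7 do not.)

2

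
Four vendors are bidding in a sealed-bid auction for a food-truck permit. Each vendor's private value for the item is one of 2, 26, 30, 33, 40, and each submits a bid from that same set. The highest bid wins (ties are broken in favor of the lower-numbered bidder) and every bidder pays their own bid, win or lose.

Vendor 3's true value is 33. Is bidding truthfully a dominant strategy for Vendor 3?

No

Consider the case where Vendor 1 bids 2, Vendor 2 bids 2 and Vendor 4 bids 2.
Truthful bid 33: wins, pays 33, utility 33 - 33 = 0.
Bid 26 instead: wins, pays 26, utility 33 - 26 = 7.
Since 7 > 0, bidding 26 is strictly better here, so truthful bidding is not dominant.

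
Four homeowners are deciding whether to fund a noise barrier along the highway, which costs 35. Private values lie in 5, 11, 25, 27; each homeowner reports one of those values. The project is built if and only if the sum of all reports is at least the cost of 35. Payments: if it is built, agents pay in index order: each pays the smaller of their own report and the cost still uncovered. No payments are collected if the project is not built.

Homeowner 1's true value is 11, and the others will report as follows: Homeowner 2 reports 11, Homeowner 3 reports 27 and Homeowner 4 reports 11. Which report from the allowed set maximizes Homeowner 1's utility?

Report 5: project built, pays 5, utility 11 - 5 = 6.
Report 11: project built, pays 11, utility 11 - 11 = 0.
Report 25: project built, pays 25, utility 11 - 25 = -14.
Report 27: project built, pays 27, utility 11 - 27 = -16.
The best choice is 5 with utility 6.

5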